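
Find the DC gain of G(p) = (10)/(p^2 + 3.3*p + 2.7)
DC gain = G(0) = num(0)/den(0) = 10/2.7 = 3.704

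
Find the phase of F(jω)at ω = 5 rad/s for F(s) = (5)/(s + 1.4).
Substitute s = j*5: F(j5) = 0.259644 - 0.9273j.
∠F(j5) = atan2(Im, Re) = atan2(-0.9273, 0.259644) = -74.36°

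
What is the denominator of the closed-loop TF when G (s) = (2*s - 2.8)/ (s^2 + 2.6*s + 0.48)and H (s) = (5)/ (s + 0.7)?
Characteristic poly = G_den * H_den + G_num * H_num = (s^3 + 3.3*s^2 + 2.3*s + 0.336) + (10*s - 14) = s^3 + 3.3*s^2 + 12.3*s - 13.664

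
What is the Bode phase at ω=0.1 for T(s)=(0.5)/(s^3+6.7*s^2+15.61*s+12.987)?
Substitute s = j*0.1: T(j0.1) = 0.0381436 - 0.00460557j.
∠T(j0.1) = atan2(Im, Re) = atan2(-0.00460557, 0.0381436) = -6.88°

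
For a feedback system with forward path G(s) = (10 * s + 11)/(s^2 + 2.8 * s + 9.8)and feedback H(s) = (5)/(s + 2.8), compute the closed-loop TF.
Closed-loop T = G/(1+GH).
Numerator: G_num * H_den = 10*s^2 + 39*s + 30.8.
Denominator: G_den * H_den + G_num * H_num = (s^3 + 5.6*s^2 + 17.64*s + 27.44) + (50*s + 55) = s^3 + 5.6*s^2 + 67.64*s + 82.44.
T(s) = (10*s^2 + 39*s + 30.8)/(s^3 + 5.6*s^2 + 67.64*s + 82.44)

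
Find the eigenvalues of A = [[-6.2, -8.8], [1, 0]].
Eigenvalues solve det(λI - A) = 0.
Characteristic polynomial: λ^2 + 6.2*λ + 8.8 = 0.
Factor: (λ + 4)(λ + 2.2) = 0.
Roots: -2.2, -4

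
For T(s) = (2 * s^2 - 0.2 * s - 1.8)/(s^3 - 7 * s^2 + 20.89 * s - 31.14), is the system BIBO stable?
Denominator: s^3 - 7*s^2 + 20.89*s - 31.14 = (s - 3.6)(s^2 - 3.4*s + 8.65). Poles: 1.7 + 2.4j, 1.7 - 2.4j, 3.6. All Re(p)<0: No (unstable)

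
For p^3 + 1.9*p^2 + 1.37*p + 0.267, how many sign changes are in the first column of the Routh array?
Routh array:
p^3: [1, 1.37]; p^2: [1.9, 0.267]; p^1: [1.22947]; p^0: [0.267]
First column: [1, 1.9, 1.22947, 0.267]. Sign changes = 0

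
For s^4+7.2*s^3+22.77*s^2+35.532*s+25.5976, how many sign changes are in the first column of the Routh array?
Routh array:
s^4: [1, 22.77, 25.5976]; s^3: [7.2, 35.532]; s^2: [17.835, 25.5976]; s^1: [25.1982]; s^0: [25.5976]
First column: [1, 7.2, 17.835, 25.1982, 25.5976]. Sign changes = 0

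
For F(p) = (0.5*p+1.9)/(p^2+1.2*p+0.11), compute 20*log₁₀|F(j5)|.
Substitute p = j*5: F(j5) = -0.0492607 - 0.112317j.
|F(j5)| = sqrt(Re² + Im²) = 0.1226.
20*log₁₀(0.1226) = -18.23 dB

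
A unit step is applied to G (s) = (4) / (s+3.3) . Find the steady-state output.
FVT: lim_{t→∞} y(t) = lim_{s→0} s*Y(s) where Y(s) = G(s)/s.
= lim_{s→0} G(s) = G(0) = num(0)/den(0) = 4/3.3 = 1.212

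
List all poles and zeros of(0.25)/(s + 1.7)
Set denominator = 0: s + 1.7 = 0 → Poles: -1.7
Numerator is a nonzero constant (0.25) → Zeros: none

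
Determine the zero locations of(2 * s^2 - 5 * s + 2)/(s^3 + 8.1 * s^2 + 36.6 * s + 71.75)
Set numerator = 0: 2*s^2 - 5*s + 2 = 2*(s - 2)(s - 0.5) = 0 → Zeros: 0.5, 2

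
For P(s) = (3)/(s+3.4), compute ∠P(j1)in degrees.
Substitute s = j*1: P(j1) = 0.812102 - 0.238854j.
∠P(j1) = atan2(Im, Re) = atan2(-0.238854, 0.812102) = -16.39°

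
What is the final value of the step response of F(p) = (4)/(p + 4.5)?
FVT: lim_{t→∞} y(t) = lim_{p→0} p*Y(p) where Y(p) = F(p)/p.
= lim_{p→0} F(p) = F(0) = num(0)/den(0) = 4/4.5 = 0.8889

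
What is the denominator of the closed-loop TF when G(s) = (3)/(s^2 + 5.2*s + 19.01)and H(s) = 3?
Characteristic poly = G_den * H_den + G_num * H_num = (s^2 + 5.2*s + 19.01) + (9) = s^2 + 5.2*s + 28.01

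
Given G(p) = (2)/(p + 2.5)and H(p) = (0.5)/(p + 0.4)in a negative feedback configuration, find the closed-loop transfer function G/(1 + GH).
Closed-loop T = G/(1+GH).
Numerator: G_num * H_den = 2*p + 0.8.
Denominator: G_den * H_den + G_num * H_num = (p^2 + 2.9*p + 1) + (1) = p^2 + 2.9*p + 2.
T(p) = (2*p + 0.8)/(p^2 + 2.9*p + 2)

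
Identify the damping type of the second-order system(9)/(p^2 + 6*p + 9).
Standard form: ωn²/(p²+2ζωn·p+ωn²) gives ωn=3, ζ=1.
Critically damped (ζ = 1)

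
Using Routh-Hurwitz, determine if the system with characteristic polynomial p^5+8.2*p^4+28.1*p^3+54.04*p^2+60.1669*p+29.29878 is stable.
Routh array:
p^5: [1, 28.1, 60.1669]; p^4: [8.2, 54.04, 29.29878]; p^3: [21.5098, 56.5939]; p^2: [32.4651, 29.29878]; p^1: [37.182]; p^0: [29.29878]
First column: [1, 8.2, 21.5098, 32.4651, 37.182, 29.29878]. Sign changes = 0.
Yes, stable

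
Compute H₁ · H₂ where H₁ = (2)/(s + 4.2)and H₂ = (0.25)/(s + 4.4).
Series: H = H₁ · H₂ = (n₁·n₂)/(d₁·d₂).
Num: n₁·n₂ = 0.5. Den: d₁·d₂ = s^2 + 8.6*s + 18.48.
H(s) = (0.5)/(s^2 + 8.6*s + 18.48)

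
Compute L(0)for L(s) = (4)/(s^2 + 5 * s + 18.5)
DC gain = L(0) = num(0)/den(0) = 4/18.5 = 0.2162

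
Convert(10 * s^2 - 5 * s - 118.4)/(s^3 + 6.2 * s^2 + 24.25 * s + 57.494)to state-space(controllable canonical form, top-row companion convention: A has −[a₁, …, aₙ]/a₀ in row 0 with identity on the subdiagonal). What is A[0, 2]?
Reachable canonical form for den = s^3 + 6.2*s^2 + 24.25*s + 57.494: top row of A = -[a₁,a₂,...,aₙ]/a₀, ones on the subdiagonal, zeros elsewhere.
A = [[-6.2, -24.25, -57.494], [1, 0, 0], [0, 1, 0]].
A[0,2] = -57.494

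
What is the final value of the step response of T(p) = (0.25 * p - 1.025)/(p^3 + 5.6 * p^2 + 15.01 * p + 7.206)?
FVT: lim_{t→∞} y(t) = lim_{p→0} p*Y(p) where Y(p) = T(p)/p.
= lim_{p→0} T(p) = T(0) = num(0)/den(0) = -1.025/7.206 = -0.1422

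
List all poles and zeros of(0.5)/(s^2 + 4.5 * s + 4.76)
Set denominator = 0: s^2 + 4.5*s + 4.76 = (s + 1.7)(s + 2.8) = 0 → Poles: -1.7, -2.8
Numerator is a nonzero constant (0.5) → Zeros: none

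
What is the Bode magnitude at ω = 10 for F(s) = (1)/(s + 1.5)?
Substitute s = j*10: F(j10) = 0.0146699 - 0.0977995j.
|F(j10)| = sqrt(Re² + Im²) = 0.09889.
20*log₁₀(0.09889) = -20.10 dB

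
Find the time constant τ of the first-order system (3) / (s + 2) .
First-order system: τ = -1/pole. Pole = -2. τ = -1/(-2) = 0.5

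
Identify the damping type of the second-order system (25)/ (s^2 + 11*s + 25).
Standard form: ωn²/(s²+2ζωn·s+ωn²) gives ωn=5, ζ=1.1.
Overdamped (ζ = 1.1 > 1)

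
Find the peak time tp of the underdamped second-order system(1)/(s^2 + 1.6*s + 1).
Standard form: ωn²/(s²+2ζωn·s+ωn²) → ωn = 1, ζ = 0.8.
ωd = ωn·√(1-ζ²) = 1·√(1-0.8²) = 0.6.
tp = π/ωd = π/0.6 = 5.236 s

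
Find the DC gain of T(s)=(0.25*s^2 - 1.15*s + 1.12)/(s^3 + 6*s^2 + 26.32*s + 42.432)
DC gain = T(0) = num(0)/den(0) = 1.12/42.432 = 0.0264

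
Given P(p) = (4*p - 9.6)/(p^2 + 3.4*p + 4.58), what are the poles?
Set denominator = 0: p^2 + 3.4*p + 4.58 = 0 → Poles: -1.7 + 1.3j, -1.7 - 1.3j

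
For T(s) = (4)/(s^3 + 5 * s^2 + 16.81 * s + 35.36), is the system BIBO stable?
Denominator: s^3 + 5*s^2 + 16.81*s + 35.36 = (s + 3.2)(s^2 + 1.8*s + 11.05). Poles: -0.9 + 3.2j, -0.9 - 3.2j, -3.2. All Re(p)<0: Yes (stable)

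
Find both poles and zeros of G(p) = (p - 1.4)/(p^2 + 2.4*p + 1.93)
Set denominator = 0: p^2 + 2.4*p + 1.93 = 0 → Poles: -1.2 + 0.7j, -1.2 - 0.7j
Set numerator = 0: p - 1.4 = 0 → Zeros: 1.4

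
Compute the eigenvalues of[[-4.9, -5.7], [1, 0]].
Eigenvalues solve det(λI - A) = 0.
Characteristic polynomial: λ^2 + 4.9*λ + 5.7 = 0.
Factor: (λ + 3)(λ + 1.9) = 0.
Roots: -1.9, -3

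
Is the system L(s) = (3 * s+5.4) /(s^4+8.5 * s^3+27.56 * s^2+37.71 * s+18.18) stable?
Denominator: s^4 + 8.5*s^3 + 27.56*s^2 + 37.71*s + 18.18 = (s + 1.5)(s + 1.2)(s^2 + 5.8*s + 10.1). Poles: -1.2, -1.5, -2.9 + 1.3j, -2.9 - 1.3j. All Re(p)<0: Yes (stable)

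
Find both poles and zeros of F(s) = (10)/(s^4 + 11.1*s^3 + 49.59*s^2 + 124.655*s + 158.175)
Set denominator = 0: s^4 + 11.1*s^3 + 49.59*s^2 + 124.655*s + 158.175 = (s + 4.5)(s + 3.8)(s^2 + 2.8*s + 9.25) = 0 → Poles: -1.4 + 2.7j, -1.4 - 2.7j, -3.8, -4.5
Numerator is a nonzero constant (10) → Zeros: none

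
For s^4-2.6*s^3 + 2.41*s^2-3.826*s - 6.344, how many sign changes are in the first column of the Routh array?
Routh array:
s^4: [1, 2.41, -6.344]; s^3: [-2.6, -3.826]; s^2: [0.938462, -6.344]; s^1: [-21.402]; s^0: [-6.344]
First column: [1, -2.6, 0.938462, -21.402, -6.344]. Sign changes = 3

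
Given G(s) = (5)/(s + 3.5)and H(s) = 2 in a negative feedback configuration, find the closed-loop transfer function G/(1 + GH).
Closed-loop T = G/(1+GH).
Numerator: G_num * H_den = 5.
Denominator: G_den * H_den + G_num * H_num = (s + 3.5) + (10) = s + 13.5.
T(s) = (5)/(s + 13.5)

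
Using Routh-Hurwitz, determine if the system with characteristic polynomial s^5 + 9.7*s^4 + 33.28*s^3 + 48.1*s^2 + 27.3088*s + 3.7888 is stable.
Routh array:
s^5: [1, 33.28, 27.3088]; s^4: [9.7, 48.1, 3.7888]; s^3: [28.3212, 26.9182]; s^2: [38.8805, 3.7888]; s^1: [24.1584]; s^0: [3.7888]
First column: [1, 9.7, 28.3212, 38.8805, 24.1584, 3.7888]. Sign changes = 0.
Yes, stable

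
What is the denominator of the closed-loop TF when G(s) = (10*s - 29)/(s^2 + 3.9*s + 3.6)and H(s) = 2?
Characteristic poly = G_den * H_den + G_num * H_num = (s^2 + 3.9*s + 3.6) + (20*s - 58) = s^2 + 23.9*s - 54.4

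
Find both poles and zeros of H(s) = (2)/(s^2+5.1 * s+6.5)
Set denominator = 0: s^2 + 5.1*s + 6.5 = (s + 2.6)(s + 2.5) = 0 → Poles: -2.5, -2.6
Numerator is a nonzero constant (2) → Zeros: none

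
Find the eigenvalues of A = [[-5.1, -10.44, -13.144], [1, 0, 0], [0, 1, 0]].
Eigenvalues solve det(λI - A) = 0.
Characteristic polynomial: λ^3 + 5.1*λ^2 + 10.44*λ + 13.144 = 0.
Factor: (λ + 3.1)(λ^2 + 2*λ + 4.24) = 0.
Roots: -1 + 1.8j, -1 - 1.8j, -3.1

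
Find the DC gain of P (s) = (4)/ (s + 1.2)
DC gain = P(0) = num(0)/den(0) = 4/1.2 = 3.333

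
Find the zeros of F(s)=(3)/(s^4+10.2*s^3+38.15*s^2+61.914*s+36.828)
Numerator is a nonzero constant (3) → Zeros: none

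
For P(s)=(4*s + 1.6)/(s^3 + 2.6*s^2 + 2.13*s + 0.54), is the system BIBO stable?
Denominator: s^3 + 2.6*s^2 + 2.13*s + 0.54 = (s + 0.5)(s + 1.2)(s + 0.9). Poles: -0.5, -0.9, -1.2. All Re(p)<0: Yes (stable)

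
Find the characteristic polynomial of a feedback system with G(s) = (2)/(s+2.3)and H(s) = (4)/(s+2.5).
Characteristic poly = G_den * H_den + G_num * H_num = (s^2 + 4.8*s + 5.75) + (8) = s^2 + 4.8*s + 13.75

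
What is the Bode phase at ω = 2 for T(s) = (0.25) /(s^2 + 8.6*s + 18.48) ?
Substitute s = j*2: T(j2) = 0.00716108 - 0.00850625j.
∠T(j2) = atan2(Im, Re) = atan2(-0.00850625, 0.00716108) = -49.91°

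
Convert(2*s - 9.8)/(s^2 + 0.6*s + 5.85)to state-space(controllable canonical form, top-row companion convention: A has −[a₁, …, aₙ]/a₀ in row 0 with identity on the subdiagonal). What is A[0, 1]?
Reachable canonical form for den = s^2 + 0.6*s + 5.85: top row of A = -[a₁,a₂,...,aₙ]/a₀, ones on the subdiagonal, zeros elsewhere.
A = [[-0.6, -5.85], [1, 0]].
A[0,1] = -5.85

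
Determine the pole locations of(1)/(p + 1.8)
Set denominator = 0: p + 1.8 = 0 → Poles: -1.8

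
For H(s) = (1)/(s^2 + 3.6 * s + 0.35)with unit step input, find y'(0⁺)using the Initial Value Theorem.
IVT: y'(0⁺) = lim_{s→∞} s²·Y(s) = lim_{s→∞} s·H(s).
deg(num) = 0, deg(den) = 2, relative degree = 2 ≥ 2, so s·H(s) → 0. Initial slope = 0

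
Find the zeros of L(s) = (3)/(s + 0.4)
Numerator is a nonzero constant (3) → Zeros: none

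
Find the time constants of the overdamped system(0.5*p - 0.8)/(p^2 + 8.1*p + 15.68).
Overdamped: real poles at -3.2, -4.9. τ = -1/pole → τ₁ = 0.3125, τ₂ = 0.2041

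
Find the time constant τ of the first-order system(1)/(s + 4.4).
First-order system: τ = -1/pole. Pole = -4.4. τ = -1/(-4.4) = 0.2273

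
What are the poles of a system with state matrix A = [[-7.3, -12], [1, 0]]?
Eigenvalues solve det(λI - A) = 0.
Characteristic polynomial: λ^2 + 7.3*λ + 12 = 0.
Factor: (λ + 4.8)(λ + 2.5) = 0.
Roots: -2.5, -4.8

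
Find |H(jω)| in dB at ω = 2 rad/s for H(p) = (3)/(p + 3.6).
Substitute p = j*2: H(j2) = 0.636792 - 0.353774j.
|H(j2)| = sqrt(Re² + Im²) = 0.7285.
20*log₁₀(0.7285) = -2.75 dB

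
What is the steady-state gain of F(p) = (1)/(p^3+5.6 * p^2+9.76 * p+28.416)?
DC gain = F(0) = num(0)/den(0) = 1/28.416 = 0.03519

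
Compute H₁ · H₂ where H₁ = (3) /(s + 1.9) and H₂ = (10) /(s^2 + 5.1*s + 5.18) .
Series: H = H₁ · H₂ = (n₁·n₂)/(d₁·d₂).
Num: n₁·n₂ = 30. Den: d₁·d₂ = s^3 + 7*s^2 + 14.87*s + 9.842.
H(s) = (30)/(s^3 + 7*s^2 + 14.87*s + 9.842)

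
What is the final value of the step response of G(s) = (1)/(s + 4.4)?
FVT: lim_{t→∞} y(t) = lim_{s→0} s*Y(s) where Y(s) = G(s)/s.
= lim_{s→0} G(s) = G(0) = num(0)/den(0) = 1/4.4 = 0.2273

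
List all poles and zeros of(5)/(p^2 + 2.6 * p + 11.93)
Set denominator = 0: p^2 + 2.6*p + 11.93 = 0 → Poles: -1.3 + 3.2j, -1.3 - 3.2j
Numerator is a nonzero constant (5) → Zeros: none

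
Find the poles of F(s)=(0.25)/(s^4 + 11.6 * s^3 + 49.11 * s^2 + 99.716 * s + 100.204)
Set denominator = 0: s^4 + 11.6*s^3 + 49.11*s^2 + 99.716*s + 100.204 = (s + 4.1)(s + 4.7)(s^2 + 2.8*s + 5.2) = 0 → Poles: -1.4 + 1.8j, -1.4 - 1.8j, -4.1, -4.7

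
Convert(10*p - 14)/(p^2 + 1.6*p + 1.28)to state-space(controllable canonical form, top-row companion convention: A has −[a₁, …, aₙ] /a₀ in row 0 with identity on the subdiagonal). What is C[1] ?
Reachable canonical form: C = numerator coefficients (right-aligned, zero-padded to length n).
num = 10*p - 14, C = [[10, -14]].
C[1] = -14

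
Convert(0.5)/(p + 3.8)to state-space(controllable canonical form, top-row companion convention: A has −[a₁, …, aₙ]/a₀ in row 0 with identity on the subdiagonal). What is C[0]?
Reachable canonical form: C = numerator coefficients (right-aligned, zero-padded to length n).
num = 0.5, C = [[0.5]].
C[0] = 0.5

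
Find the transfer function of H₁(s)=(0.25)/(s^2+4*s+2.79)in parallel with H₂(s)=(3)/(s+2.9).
Parallel: H = H₁ + H₂ = (n₁·d₂ + n₂·d₁)/(d₁·d₂).
n₁·d₂ = 0.25*s + 0.725. n₂·d₁ = 3*s^2 + 12*s + 8.37. Sum = 3*s^2 + 12.25*s + 9.095. d₁·d₂ = s^3 + 6.9*s^2 + 14.39*s + 8.091.
H(s) = (3*s^2 + 12.25*s + 9.095)/(s^3 + 6.9*s^2 + 14.39*s + 8.091)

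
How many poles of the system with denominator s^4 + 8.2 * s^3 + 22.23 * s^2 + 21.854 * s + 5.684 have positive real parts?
s^4 + 8.2*s^3 + 22.23*s^2 + 21.854*s + 5.684 = (s + 1.4)(s + 0.4)(s + 2.9)(s + 3.5). Poles: -0.4, -1.4, -2.9, -3.5. RHP poles (Re>0): 0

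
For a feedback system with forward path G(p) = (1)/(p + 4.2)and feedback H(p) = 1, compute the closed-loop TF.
Closed-loop T = G/(1+GH).
Numerator: G_num * H_den = 1.
Denominator: G_den * H_den + G_num * H_num = (p + 4.2) + (1) = p + 5.2.
T(p) = (1)/(p + 5.2)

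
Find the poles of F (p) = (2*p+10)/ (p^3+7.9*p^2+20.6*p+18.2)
Set denominator = 0: p^3 + 7.9*p^2 + 20.6*p + 18.2 = (p + 3.5)(p^2 + 4.4*p + 5.2) = 0 → Poles: -2.2 + 0.6j, -2.2 - 0.6j, -3.5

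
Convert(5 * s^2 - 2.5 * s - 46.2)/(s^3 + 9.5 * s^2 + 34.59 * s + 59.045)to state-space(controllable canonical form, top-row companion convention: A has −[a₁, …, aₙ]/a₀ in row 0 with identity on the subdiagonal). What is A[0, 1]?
Reachable canonical form for den = s^3 + 9.5*s^2 + 34.59*s + 59.045: top row of A = -[a₁,a₂,...,aₙ]/a₀, ones on the subdiagonal, zeros elsewhere.
A = [[-9.5, -34.59, -59.045], [1, 0, 0], [0, 1, 0]].
A[0,1] = -34.59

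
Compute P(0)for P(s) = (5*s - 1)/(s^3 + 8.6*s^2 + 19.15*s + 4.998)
DC gain = P(0) = num(0)/den(0) = -1/4.998 = -0.2001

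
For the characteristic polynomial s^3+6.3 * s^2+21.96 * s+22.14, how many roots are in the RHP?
s^3 + 6.3*s^2 + 21.96*s + 22.14 = (s + 1.5)(s^2 + 4.8*s + 14.76). Poles: -1.5, -2.4 + 3j, -2.4 - 3j. RHP poles (Re>0): 0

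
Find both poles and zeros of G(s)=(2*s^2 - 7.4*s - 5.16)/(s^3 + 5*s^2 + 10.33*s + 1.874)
Set denominator = 0: s^3 + 5*s^2 + 10.33*s + 1.874 = (s + 0.2)(s^2 + 4.8*s + 9.37) = 0 → Poles: -0.2, -2.4 + 1.9j, -2.4 - 1.9j
Set numerator = 0: 2*s^2 - 7.4*s - 5.16 = 2*(s - 4.3)(s + 0.6) = 0 → Zeros: -0.6, 4.3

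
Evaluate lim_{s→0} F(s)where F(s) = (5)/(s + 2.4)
DC gain = F(0) = num(0)/den(0) = 5/2.4 = 2.083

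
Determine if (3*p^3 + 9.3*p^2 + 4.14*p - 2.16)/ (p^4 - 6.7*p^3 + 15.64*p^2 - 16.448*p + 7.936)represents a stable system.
Denominator: p^4 - 6.7*p^3 + 15.64*p^2 - 16.448*p + 7.936 = (p - 3.1)(p - 2)(p^2 - 1.6*p + 1.28). Poles: 0.8 + 0.8j, 0.8 - 0.8j, 2, 3.1. All Re(p)<0: No (unstable)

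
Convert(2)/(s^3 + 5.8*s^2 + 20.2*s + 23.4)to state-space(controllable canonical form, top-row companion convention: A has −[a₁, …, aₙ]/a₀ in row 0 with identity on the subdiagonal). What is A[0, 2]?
Reachable canonical form for den = s^3 + 5.8*s^2 + 20.2*s + 23.4: top row of A = -[a₁,a₂,...,aₙ]/a₀, ones on the subdiagonal, zeros elsewhere.
A = [[-5.8, -20.2, -23.4], [1, 0, 0], [0, 1, 0]].
A[0,2] = -23.4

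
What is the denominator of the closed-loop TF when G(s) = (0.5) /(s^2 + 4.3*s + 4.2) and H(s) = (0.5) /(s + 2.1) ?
Characteristic poly = G_den * H_den + G_num * H_num = (s^3 + 6.4*s^2 + 13.23*s + 8.82) + (0.25) = s^3 + 6.4*s^2 + 13.23*s + 9.07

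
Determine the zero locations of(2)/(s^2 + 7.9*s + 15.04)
Numerator is a nonzero constant (2) → Zeros: none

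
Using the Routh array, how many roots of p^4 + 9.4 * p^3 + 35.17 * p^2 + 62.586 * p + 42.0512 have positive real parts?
Routh array:
p^4: [1, 35.17, 42.0512]; p^3: [9.4, 62.586]; p^2: [28.5119, 42.0512]; p^1: [48.7223]; p^0: [42.0512]
First column: [1, 9.4, 28.5119, 48.7223, 42.0512]. Sign changes = RHP roots = 0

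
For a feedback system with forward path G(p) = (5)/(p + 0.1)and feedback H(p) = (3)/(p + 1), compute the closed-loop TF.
Closed-loop T = G/(1+GH).
Numerator: G_num * H_den = 5*p + 5.
Denominator: G_den * H_den + G_num * H_num = (p^2 + 1.1*p + 0.1) + (15) = p^2 + 1.1*p + 15.1.
T(p) = (5*p + 5)/(p^2 + 1.1*p + 15.1)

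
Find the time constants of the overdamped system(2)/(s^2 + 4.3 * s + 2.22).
Overdamped: real poles at -3.7, -0.6. τ = -1/pole → τ₁ = 0.2703, τ₂ = 1.667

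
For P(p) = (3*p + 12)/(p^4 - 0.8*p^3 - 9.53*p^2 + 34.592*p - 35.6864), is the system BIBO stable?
Denominator: p^4 - 0.8*p^3 - 9.53*p^2 + 34.592*p - 35.6864 = (p - 1.7)(p + 4.1)(p^2 - 3.2*p + 5.12). Poles: -4.1, 1.6 + 1.6j, 1.6 - 1.6j, 1.7. All Re(p)<0: No (unstable)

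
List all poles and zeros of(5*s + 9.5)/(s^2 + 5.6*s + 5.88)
Set denominator = 0: s^2 + 5.6*s + 5.88 = (s + 4.2)(s + 1.4) = 0 → Poles: -1.4, -4.2
Set numerator = 0: 5*s + 9.5 = 0 → Zeros: -1.9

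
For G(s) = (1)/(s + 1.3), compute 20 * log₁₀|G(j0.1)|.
Substitute s = j*0.1: G(j0.1) = 0.764706 - 0.0588235j.
|G(j0.1)| = sqrt(Re² + Im²) = 0.767.
20*log₁₀(0.767) = -2.30 dB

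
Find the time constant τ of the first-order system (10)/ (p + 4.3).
First-order system: τ = -1/pole. Pole = -4.3. τ = -1/(-4.3) = 0.2326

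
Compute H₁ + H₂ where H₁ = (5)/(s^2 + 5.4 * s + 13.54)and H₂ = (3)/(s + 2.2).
Parallel: H = H₁ + H₂ = (n₁·d₂ + n₂·d₁)/(d₁·d₂).
n₁·d₂ = 5*s + 11. n₂·d₁ = 3*s^2 + 16.2*s + 40.62. Sum = 3*s^2 + 21.2*s + 51.62. d₁·d₂ = s^3 + 7.6*s^2 + 25.42*s + 29.788.
H(s) = (3*s^2 + 21.2*s + 51.62)/(s^3 + 7.6*s^2 + 25.42*s + 29.788)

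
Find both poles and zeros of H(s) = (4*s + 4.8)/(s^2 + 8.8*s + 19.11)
Set denominator = 0: s^2 + 8.8*s + 19.11 = (s + 4.9)(s + 3.9) = 0 → Poles: -3.9, -4.9
Set numerator = 0: 4*s + 4.8 = 0 → Zeros: -1.2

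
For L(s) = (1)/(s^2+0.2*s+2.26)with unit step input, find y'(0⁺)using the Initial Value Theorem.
IVT: y'(0⁺) = lim_{s→∞} s²·Y(s) = lim_{s→∞} s·L(s).
deg(num) = 0, deg(den) = 2, relative degree = 2 ≥ 2, so s·L(s) → 0. Initial slope = 0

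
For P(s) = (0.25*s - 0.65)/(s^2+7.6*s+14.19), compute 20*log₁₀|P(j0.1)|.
Substitute s = j*0.1: P(j0.1) = -0.0456137 + 0.00420779j.
|P(j0.1)| = sqrt(Re² + Im²) = 0.04581.
20*log₁₀(0.04581) = -26.78 dB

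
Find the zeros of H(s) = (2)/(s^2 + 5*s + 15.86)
Numerator is a nonzero constant (2) → Zeros: none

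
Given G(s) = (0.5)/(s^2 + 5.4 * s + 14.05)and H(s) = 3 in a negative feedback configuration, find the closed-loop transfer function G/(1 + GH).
Closed-loop T = G/(1+GH).
Numerator: G_num * H_den = 0.5.
Denominator: G_den * H_den + G_num * H_num = (s^2 + 5.4*s + 14.05) + (1.5) = s^2 + 5.4*s + 15.55.
T(s) = (0.5)/(s^2 + 5.4*s + 15.55)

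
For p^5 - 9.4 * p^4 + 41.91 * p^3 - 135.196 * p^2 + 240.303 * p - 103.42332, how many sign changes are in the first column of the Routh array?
Routh array:
p^5: [1, 41.91, 240.303]; p^4: [-9.4, -135.196, -103.42332]; p^3: [27.5274, 229.301]; p^2: [-56.8951, -103.42332]; p^1: [179.261]; p^0: [-103.42332]
First column: [1, -9.4, 27.5274, -56.8951, 179.261, -103.42332]. Sign changes = 5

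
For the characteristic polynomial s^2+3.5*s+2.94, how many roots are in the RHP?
s^2 + 3.5*s + 2.94 = (s + 1.4)(s + 2.1). Poles: -1.4, -2.1. RHP poles (Re>0): 0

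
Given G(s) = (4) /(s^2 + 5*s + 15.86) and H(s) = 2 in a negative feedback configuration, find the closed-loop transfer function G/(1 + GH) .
Closed-loop T = G/(1+GH).
Numerator: G_num * H_den = 4.
Denominator: G_den * H_den + G_num * H_num = (s^2 + 5*s + 15.86) + (8) = s^2 + 5*s + 23.86.
T(s) = (4)/(s^2 + 5*s + 23.86)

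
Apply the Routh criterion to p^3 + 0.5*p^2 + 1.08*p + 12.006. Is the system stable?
Routh array:
p^3: [1, 1.08]; p^2: [0.5, 12.006]; p^1: [-22.932]; p^0: [12.006]
First column: [1, 0.5, -22.932, 12.006]. Sign changes = 2.
No, unstable (2 RHP root(s))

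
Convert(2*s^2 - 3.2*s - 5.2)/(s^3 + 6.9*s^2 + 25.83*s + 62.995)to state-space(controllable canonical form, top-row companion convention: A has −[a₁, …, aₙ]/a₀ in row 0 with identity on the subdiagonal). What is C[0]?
Reachable canonical form: C = numerator coefficients (right-aligned, zero-padded to length n).
num = 2*s^2 - 3.2*s - 5.2, C = [[2, -3.2, -5.2]].
C[0] = 2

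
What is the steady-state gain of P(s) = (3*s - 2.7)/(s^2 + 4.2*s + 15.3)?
DC gain = P(0) = num(0)/den(0) = -2.7/15.3 = -0.1765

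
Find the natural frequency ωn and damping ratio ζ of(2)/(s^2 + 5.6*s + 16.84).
Underdamped: complex pole -2.8 + 3j. ωn = |pole| = 4.104, ζ = -Re(pole)/ωn = 0.6823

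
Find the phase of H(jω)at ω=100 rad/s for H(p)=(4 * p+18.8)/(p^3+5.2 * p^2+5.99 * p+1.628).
Substitute p = j*100: H(j100) = -0.000400135 - 2.00759e-06j.
∠H(j100) = atan2(Im, Re) = atan2(-2.00759e-06, -0.000400135) = -179.71°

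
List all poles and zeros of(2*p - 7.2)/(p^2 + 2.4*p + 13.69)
Set denominator = 0: p^2 + 2.4*p + 13.69 = 0 → Poles: -1.2 + 3.5j, -1.2 - 3.5j
Set numerator = 0: 2*p - 7.2 = 0 → Zeros: 3.6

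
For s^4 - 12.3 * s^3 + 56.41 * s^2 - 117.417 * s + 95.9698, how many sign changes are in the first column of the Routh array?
Routh array:
s^4: [1, 56.41, 95.9698]; s^3: [-12.3, -117.417]; s^2: [46.8639, 95.9698]; s^1: [-92.2286]; s^0: [95.9698]
First column: [1, -12.3, 46.8639, -92.2286, 95.9698]. Sign changes = 4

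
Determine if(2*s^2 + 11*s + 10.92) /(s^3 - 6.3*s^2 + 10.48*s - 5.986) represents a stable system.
Denominator: s^3 - 6.3*s^2 + 10.48*s - 5.986 = (s - 4.1)(s^2 - 2.2*s + 1.46). Poles: 1.1 + 0.5j, 1.1 - 0.5j, 4.1. All Re(p)<0: No (unstable)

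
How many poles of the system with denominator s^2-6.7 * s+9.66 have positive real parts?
s^2 - 6.7*s + 9.66 = (s - 2.1)(s - 4.6). Poles: 2.1, 4.6. RHP poles (Re>0): 2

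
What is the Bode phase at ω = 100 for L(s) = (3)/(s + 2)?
Substitute s = j*100: L(j100) = 0.00059976 - 0.029988j.
∠L(j100) = atan2(Im, Re) = atan2(-0.029988, 0.00059976) = -88.85°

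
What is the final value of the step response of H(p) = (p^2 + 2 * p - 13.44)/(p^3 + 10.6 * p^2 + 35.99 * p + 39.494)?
FVT: lim_{t→∞} y(t) = lim_{p→0} p*Y(p) where Y(p) = H(p)/p.
= lim_{p→0} H(p) = H(0) = num(0)/den(0) = -13.44/39.494 = -0.3403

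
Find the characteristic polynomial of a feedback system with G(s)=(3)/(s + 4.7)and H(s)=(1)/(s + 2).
Characteristic poly = G_den * H_den + G_num * H_num = (s^2 + 6.7*s + 9.4) + (3) = s^2 + 6.7*s + 12.4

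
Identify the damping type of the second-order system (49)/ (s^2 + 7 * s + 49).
Standard form: ωn²/(s²+2ζωn·s+ωn²) gives ωn=7, ζ=0.5.
Underdamped (ζ = 0.5 < 1)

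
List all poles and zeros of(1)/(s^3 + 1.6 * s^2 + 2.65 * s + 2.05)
Set denominator = 0: s^3 + 1.6*s^2 + 2.65*s + 2.05 = (s + 1)(s^2 + 0.6*s + 2.05) = 0 → Poles: -0.3 + 1.4j, -0.3 - 1.4j, -1
Numerator is a nonzero constant (1) → Zeros: none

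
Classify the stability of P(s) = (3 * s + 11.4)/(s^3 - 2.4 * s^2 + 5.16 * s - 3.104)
Denominator: s^3 - 2.4*s^2 + 5.16*s - 3.104 = (s - 0.8)(s^2 - 1.6*s + 3.88). Poles: 0.8, 0.8 + 1.8j, 0.8 - 1.8j. Unstable (3 pole(s) in RHP)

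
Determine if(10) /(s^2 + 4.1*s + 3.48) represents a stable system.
Denominator: s^2 + 4.1*s + 3.48 = (s + 2.9)(s + 1.2). Poles: -1.2, -2.9. All Re(p)<0: Yes (stable)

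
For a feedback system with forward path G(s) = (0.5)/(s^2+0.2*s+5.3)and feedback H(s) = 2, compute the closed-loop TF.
Closed-loop T = G/(1+GH).
Numerator: G_num * H_den = 0.5.
Denominator: G_den * H_den + G_num * H_num = (s^2 + 0.2*s + 5.3) + (1) = s^2 + 0.2*s + 6.3.
T(s) = (0.5)/(s^2 + 0.2*s + 6.3)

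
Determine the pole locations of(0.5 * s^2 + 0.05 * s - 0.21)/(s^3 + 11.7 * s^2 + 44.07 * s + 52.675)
Set denominator = 0: s^3 + 11.7*s^2 + 44.07*s + 52.675 = (s + 4.3)(s + 4.9)(s + 2.5) = 0 → Poles: -2.5, -4.3, -4.9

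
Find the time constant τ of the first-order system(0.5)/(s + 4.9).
First-order system: τ = -1/pole. Pole = -4.9. τ = -1/(-4.9) = 0.2041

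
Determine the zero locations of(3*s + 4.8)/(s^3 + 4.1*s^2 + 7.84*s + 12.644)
Set numerator = 0: 3*s + 4.8 = 0 → Zeros: -1.6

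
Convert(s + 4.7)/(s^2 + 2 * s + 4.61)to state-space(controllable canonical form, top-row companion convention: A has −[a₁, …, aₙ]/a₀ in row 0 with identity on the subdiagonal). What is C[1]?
Reachable canonical form: C = numerator coefficients (right-aligned, zero-padded to length n).
num = s + 4.7, C = [[1, 4.7]].
C[1] = 4.7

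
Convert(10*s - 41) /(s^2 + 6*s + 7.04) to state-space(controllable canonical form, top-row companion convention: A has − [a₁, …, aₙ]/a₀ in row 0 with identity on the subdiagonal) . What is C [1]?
Reachable canonical form: C = numerator coefficients (right-aligned, zero-padded to length n).
num = 10*s - 41, C = [[10, -41]].
C[1] = -41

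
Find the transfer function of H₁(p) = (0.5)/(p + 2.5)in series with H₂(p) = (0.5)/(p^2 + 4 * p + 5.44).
Series: H = H₁ · H₂ = (n₁·n₂)/(d₁·d₂).
Num: n₁·n₂ = 0.25. Den: d₁·d₂ = p^3 + 6.5*p^2 + 15.44*p + 13.6.
H(p) = (0.25)/(p^3 + 6.5*p^2 + 15.44*p + 13.6)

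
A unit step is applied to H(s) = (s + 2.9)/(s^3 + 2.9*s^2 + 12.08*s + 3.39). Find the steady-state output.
FVT: lim_{t→∞} y(t) = lim_{s→0} s*Y(s) where Y(s) = H(s)/s.
= lim_{s→0} H(s) = H(0) = num(0)/den(0) = 2.9/3.39 = 0.8555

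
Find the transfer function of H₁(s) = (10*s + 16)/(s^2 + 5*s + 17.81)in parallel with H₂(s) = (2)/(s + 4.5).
Parallel: H = H₁ + H₂ = (n₁·d₂ + n₂·d₁)/(d₁·d₂).
n₁·d₂ = 10*s^2 + 61*s + 72. n₂·d₁ = 2*s^2 + 10*s + 35.62. Sum = 12*s^2 + 71*s + 107.62. d₁·d₂ = s^3 + 9.5*s^2 + 40.31*s + 80.145.
H(s) = (12*s^2 + 71*s + 107.62)/(s^3 + 9.5*s^2 + 40.31*s + 80.145)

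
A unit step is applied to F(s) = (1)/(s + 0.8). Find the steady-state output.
FVT: lim_{t→∞} y(t) = lim_{s→0} s*Y(s) where Y(s) = F(s)/s.
= lim_{s→0} F(s) = F(0) = num(0)/den(0) = 1/0.8 = 1.25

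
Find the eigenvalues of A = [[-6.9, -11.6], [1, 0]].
Eigenvalues solve det(λI - A) = 0.
Characteristic polynomial: λ^2 + 6.9*λ + 11.6 = 0.
Factor: (λ + 2.9)(λ + 4) = 0.
Roots: -2.9, -4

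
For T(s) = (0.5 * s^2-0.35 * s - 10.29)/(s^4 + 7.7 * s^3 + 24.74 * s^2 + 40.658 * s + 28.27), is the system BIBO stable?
Denominator: s^4 + 7.7*s^3 + 24.74*s^2 + 40.658*s + 28.27 = (s + 2.5)(s + 2.2)(s^2 + 3*s + 5.14). Poles: -1.5 + 1.7j, -1.5 - 1.7j, -2.2, -2.5. All Re(p)<0: Yes (stable)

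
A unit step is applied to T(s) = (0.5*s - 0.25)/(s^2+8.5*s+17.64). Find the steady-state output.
FVT: lim_{t→∞} y(t) = lim_{s→0} s*Y(s) where Y(s) = T(s)/s.
= lim_{s→0} T(s) = T(0) = num(0)/den(0) = -0.25/17.64 = -0.01417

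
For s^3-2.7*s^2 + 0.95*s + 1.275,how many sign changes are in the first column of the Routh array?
Routh array:
s^3: [1, 0.95]; s^2: [-2.7, 1.275]; s^1: [1.42222]; s^0: [1.275]
First column: [1, -2.7, 1.42222, 1.275]. Sign changes = 2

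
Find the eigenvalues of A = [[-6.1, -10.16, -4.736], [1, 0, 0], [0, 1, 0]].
Eigenvalues solve det(λI - A) = 0.
Characteristic polynomial: λ^3 + 6.1*λ^2 + 10.16*λ + 4.736 = 0.
Factor: (λ + 3.7)(λ + 1.6)(λ + 0.8) = 0.
Roots: -0.8, -1.6, -3.7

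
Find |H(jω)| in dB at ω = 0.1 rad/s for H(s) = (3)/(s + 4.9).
Substitute s = j*0.1: H(j0.1) = 0.61199 - 0.0124896j.
|H(j0.1)| = sqrt(Re² + Im²) = 0.6121.
20*log₁₀(0.6121) = -4.26 dB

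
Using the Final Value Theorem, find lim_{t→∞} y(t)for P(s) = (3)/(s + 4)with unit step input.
FVT: lim_{t→∞} y(t) = lim_{s→0} s*Y(s) where Y(s) = P(s)/s.
= lim_{s→0} P(s) = P(0) = num(0)/den(0) = 3/4 = 0.75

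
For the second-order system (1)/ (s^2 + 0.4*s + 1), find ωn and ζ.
Standard form: ωn²/(s²+2ζωn·s+ωn²).
const=1=ωn² → ωn=1, s coeff=0.4=2ζωn → ζ=0.2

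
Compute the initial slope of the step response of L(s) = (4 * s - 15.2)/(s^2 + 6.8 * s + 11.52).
IVT: y'(0⁺) = lim_{s→∞} s²·Y(s) = lim_{s→∞} s·L(s).
deg(num) = 1, deg(den) = 2, relative degree = 1, so s·L(s) → (leading num)/(leading den) = 4/1 = 4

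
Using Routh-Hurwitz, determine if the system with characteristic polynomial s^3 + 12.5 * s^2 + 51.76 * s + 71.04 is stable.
Routh array:
s^3: [1, 51.76]; s^2: [12.5, 71.04]; s^1: [46.0768]; s^0: [71.04]
First column: [1, 12.5, 46.0768, 71.04]. Sign changes = 0.
Yes, stable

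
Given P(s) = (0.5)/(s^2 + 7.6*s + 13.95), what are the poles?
Set denominator = 0: s^2 + 7.6*s + 13.95 = (s + 3.1)(s + 4.5) = 0 → Poles: -3.1, -4.5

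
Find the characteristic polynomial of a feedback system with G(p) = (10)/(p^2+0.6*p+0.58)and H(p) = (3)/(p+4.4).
Characteristic poly = G_den * H_den + G_num * H_num = (p^3 + 5*p^2 + 3.22*p + 2.552) + (30) = p^3 + 5*p^2 + 3.22*p + 32.552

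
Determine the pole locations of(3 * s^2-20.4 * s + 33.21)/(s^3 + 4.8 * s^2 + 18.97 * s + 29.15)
Set denominator = 0: s^3 + 4.8*s^2 + 18.97*s + 29.15 = (s + 2.2)(s^2 + 2.6*s + 13.25) = 0 → Poles: -1.3 + 3.4j, -1.3 - 3.4j, -2.2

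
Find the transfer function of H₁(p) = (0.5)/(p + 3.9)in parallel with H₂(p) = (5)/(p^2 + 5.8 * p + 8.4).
Parallel: H = H₁ + H₂ = (n₁·d₂ + n₂·d₁)/(d₁·d₂).
n₁·d₂ = 0.5*p^2 + 2.9*p + 4.2. n₂·d₁ = 5*p + 19.5. Sum = 0.5*p^2 + 7.9*p + 23.7. d₁·d₂ = p^3 + 9.7*p^2 + 31.02*p + 32.76.
H(p) = (0.5*p^2 + 7.9*p + 23.7)/(p^3 + 9.7*p^2 + 31.02*p + 32.76)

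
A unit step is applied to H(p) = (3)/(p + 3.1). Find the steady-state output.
FVT: lim_{t→∞} y(t) = lim_{p→0} p*Y(p) where Y(p) = H(p)/p.
= lim_{p→0} H(p) = H(0) = num(0)/den(0) = 3/3.1 = 0.9677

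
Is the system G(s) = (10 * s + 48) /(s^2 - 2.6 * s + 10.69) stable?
Denominator: s^2 - 2.6*s + 10.69. Poles: 1.3 + 3j, 1.3 - 3j. All Re(p)<0: No (unstable)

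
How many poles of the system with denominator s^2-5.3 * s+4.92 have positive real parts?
s^2 - 5.3*s + 4.92 = (s - 1.2)(s - 4.1). Poles: 1.2, 4.1. RHP poles (Re>0): 2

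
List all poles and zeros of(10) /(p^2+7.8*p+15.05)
Set denominator = 0: p^2 + 7.8*p + 15.05 = (p + 3.5)(p + 4.3) = 0 → Poles: -3.5, -4.3
Numerator is a nonzero constant (10) → Zeros: none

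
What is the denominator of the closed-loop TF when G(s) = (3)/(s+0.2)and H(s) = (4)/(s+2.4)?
Characteristic poly = G_den * H_den + G_num * H_num = (s^2 + 2.6*s + 0.48) + (12) = s^2 + 2.6*s + 12.48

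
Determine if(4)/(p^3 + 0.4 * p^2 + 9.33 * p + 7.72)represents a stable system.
Denominator: p^3 + 0.4*p^2 + 9.33*p + 7.72 = (p + 0.8)(p^2 - 0.4*p + 9.65). Poles: -0.8, 0.2 + 3.1j, 0.2 - 3.1j. All Re(p)<0: No (unstable)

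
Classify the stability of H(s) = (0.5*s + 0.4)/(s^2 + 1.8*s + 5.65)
Denominator: s^2 + 1.8*s + 5.65. Poles: -0.9 + 2.2j, -0.9 - 2.2j. Stable (all poles in LHP)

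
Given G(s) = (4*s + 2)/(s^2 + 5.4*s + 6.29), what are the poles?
Set denominator = 0: s^2 + 5.4*s + 6.29 = (s + 1.7)(s + 3.7) = 0 → Poles: -1.7, -3.7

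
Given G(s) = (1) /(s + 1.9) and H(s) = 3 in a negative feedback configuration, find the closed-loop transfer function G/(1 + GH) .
Closed-loop T = G/(1+GH).
Numerator: G_num * H_den = 1.
Denominator: G_den * H_den + G_num * H_num = (s + 1.9) + (3) = s + 4.9.
T(s) = (1)/(s + 4.9)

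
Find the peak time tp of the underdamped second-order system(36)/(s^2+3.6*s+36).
Standard form: ωn²/(s²+2ζωn·s+ωn²) → ωn = 6, ζ = 0.3.
ωd = ωn·√(1-ζ²) = 6·√(1-0.3²) = 5.724.
tp = π/ωd = π/5.724 = 0.5489 s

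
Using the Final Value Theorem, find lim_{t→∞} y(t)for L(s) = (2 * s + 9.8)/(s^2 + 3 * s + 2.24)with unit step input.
FVT: lim_{t→∞} y(t) = lim_{s→0} s*Y(s) where Y(s) = L(s)/s.
= lim_{s→0} L(s) = L(0) = num(0)/den(0) = 9.8/2.24 = 4.375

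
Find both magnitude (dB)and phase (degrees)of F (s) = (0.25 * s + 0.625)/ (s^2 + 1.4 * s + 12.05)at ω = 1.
Substitute s = j*1: F(j1) = 0.0584887 + 0.0152141j.
|F| = 20*log₁₀(sqrt(Re²+Im²)) = -24.37 dB.
∠F = atan2(Im, Re) = 14.58°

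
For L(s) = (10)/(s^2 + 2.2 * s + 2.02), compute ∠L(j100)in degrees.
Substitute s = j*100: L(j100) = -0.000999718 - 2.19982e-05j.
∠L(j100) = atan2(Im, Re) = atan2(-2.19982e-05, -0.000999718) = -178.74°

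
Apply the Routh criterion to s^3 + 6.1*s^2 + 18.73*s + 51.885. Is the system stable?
Routh array:
s^3: [1, 18.73]; s^2: [6.1, 51.885]; s^1: [10.2243]; s^0: [51.885]
First column: [1, 6.1, 10.2243, 51.885]. Sign changes = 0.
Yes, stable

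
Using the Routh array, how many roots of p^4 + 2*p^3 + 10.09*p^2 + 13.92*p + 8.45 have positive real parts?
Routh array:
p^4: [1, 10.09, 8.45]; p^3: [2, 13.92]; p^2: [3.13, 8.45]; p^1: [8.52064]; p^0: [8.45]
First column: [1, 2, 3.13, 8.52064, 8.45]. Sign changes = RHP roots = 0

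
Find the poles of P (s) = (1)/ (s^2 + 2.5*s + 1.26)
Set denominator = 0: s^2 + 2.5*s + 1.26 = (s + 0.7)(s + 1.8) = 0 → Poles: -0.7, -1.8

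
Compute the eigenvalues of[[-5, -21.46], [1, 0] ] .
Eigenvalues solve det(λI - A) = 0.
Characteristic polynomial: λ^2 + 5*λ + 21.46 = 0.
Roots: -2.5 + 3.9j, -2.5 - 3.9j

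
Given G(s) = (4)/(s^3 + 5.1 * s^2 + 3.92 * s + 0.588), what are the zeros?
Numerator is a nonzero constant (4) → Zeros: none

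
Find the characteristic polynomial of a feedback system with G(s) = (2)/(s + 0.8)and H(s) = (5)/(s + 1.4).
Characteristic poly = G_den * H_den + G_num * H_num = (s^2 + 2.2*s + 1.12) + (10) = s^2 + 2.2*s + 11.12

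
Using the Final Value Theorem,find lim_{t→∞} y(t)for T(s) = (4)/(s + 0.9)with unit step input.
FVT: lim_{t→∞} y(t) = lim_{s→0} s*Y(s) where Y(s) = T(s)/s.
= lim_{s→0} T(s) = T(0) = num(0)/den(0) = 4/0.9 = 4.444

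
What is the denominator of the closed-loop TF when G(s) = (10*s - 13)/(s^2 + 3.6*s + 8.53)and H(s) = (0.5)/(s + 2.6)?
Characteristic poly = G_den * H_den + G_num * H_num = (s^3 + 6.2*s^2 + 17.89*s + 22.178) + (5*s - 6.5) = s^3 + 6.2*s^2 + 22.89*s + 15.678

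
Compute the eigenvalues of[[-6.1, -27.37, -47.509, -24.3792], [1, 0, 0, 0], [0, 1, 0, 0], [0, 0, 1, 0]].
Eigenvalues solve det(λI - A) = 0.
Characteristic polynomial: λ^4 + 6.1*λ^3 + 27.37*λ^2 + 47.509*λ + 24.3792 = 0.
Factor: (λ + 0.9)(λ + 1.6)(λ^2 + 3.6*λ + 16.93) = 0.
Roots: -0.9, -1.6, -1.8 + 3.7j, -1.8 - 3.7j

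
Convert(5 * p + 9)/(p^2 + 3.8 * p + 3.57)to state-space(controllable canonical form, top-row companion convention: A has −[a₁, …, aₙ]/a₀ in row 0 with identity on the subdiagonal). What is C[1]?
Reachable canonical form: C = numerator coefficients (right-aligned, zero-padded to length n).
num = 5*p + 9, C = [[5, 9]].
C[1] = 9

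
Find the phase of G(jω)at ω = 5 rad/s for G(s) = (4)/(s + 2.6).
Substitute s = j*5: G(j5) = 0.327456 - 0.629723j.
∠G(j5) = atan2(Im, Re) = atan2(-0.629723, 0.327456) = -62.53°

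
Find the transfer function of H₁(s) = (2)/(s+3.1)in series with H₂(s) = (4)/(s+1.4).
Series: H = H₁ · H₂ = (n₁·n₂)/(d₁·d₂).
Num: n₁·n₂ = 8. Den: d₁·d₂ = s^2 + 4.5*s + 4.34.
H(s) = (8)/(s^2 + 4.5*s + 4.34)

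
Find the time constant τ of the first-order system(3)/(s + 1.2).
First-order system: τ = -1/pole. Pole = -1.2. τ = -1/(-1.2) = 0.8333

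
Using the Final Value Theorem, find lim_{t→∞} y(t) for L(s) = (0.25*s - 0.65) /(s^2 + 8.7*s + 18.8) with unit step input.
FVT: lim_{t→∞} y(t) = lim_{s→0} s*Y(s) where Y(s) = L(s)/s.
= lim_{s→0} L(s) = L(0) = num(0)/den(0) = -0.65/18.8 = -0.03457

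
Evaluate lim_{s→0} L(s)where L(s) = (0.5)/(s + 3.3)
DC gain = L(0) = num(0)/den(0) = 0.5/3.3 = 0.1515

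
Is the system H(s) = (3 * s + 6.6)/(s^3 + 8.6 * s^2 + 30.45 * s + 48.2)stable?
Denominator: s^3 + 8.6*s^2 + 30.45*s + 48.2 = (s + 4)(s^2 + 4.6*s + 12.05). Poles: -2.3 + 2.6j, -2.3 - 2.6j, -4. All Re(p)<0: Yes (stable)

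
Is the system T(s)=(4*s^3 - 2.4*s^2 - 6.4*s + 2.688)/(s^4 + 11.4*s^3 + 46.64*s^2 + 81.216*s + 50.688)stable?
Denominator: s^4 + 11.4*s^3 + 46.64*s^2 + 81.216*s + 50.688 = (s + 4.4)(s + 1.6)(s + 3)(s + 2.4). Poles: -1.6, -2.4, -3, -4.4. All Re(p)<0: Yes (stable)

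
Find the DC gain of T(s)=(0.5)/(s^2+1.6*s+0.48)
DC gain = T(0) = num(0)/den(0) = 0.5/0.48 = 1.042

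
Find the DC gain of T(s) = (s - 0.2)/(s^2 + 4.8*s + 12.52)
DC gain = T(0) = num(0)/den(0) = -0.2/12.52 = -0.01597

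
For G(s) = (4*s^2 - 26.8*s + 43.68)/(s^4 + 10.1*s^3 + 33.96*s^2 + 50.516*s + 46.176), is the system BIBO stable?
Denominator: s^4 + 10.1*s^3 + 33.96*s^2 + 50.516*s + 46.176 = (s + 4.8)(s + 3.7)(s^2 + 1.6*s + 2.6). Poles: -0.8 + 1.4j, -0.8 - 1.4j, -3.7, -4.8. All Re(p)<0: Yes (stable)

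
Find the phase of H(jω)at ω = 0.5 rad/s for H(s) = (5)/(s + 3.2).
Substitute s = j*0.5: H(j0.5) = 1.52526 - 0.238322j.
∠H(j0.5) = atan2(Im, Re) = atan2(-0.238322, 1.52526) = -8.88°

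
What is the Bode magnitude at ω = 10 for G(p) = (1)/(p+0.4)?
Substitute p = j*10: G(j10) = 0.00399361 - 0.0998403j.
|G(j10)| = sqrt(Re² + Im²) = 0.09992.
20*log₁₀(0.09992) = -20.01 dB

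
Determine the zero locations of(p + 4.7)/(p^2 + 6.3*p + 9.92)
Set numerator = 0: p + 4.7 = 0 → Zeros: -4.7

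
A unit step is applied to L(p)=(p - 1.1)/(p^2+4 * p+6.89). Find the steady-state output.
FVT: lim_{t→∞} y(t) = lim_{p→0} p*Y(p) where Y(p) = L(p)/p.
= lim_{p→0} L(p) = L(0) = num(0)/den(0) = -1.1/6.89 = -0.1597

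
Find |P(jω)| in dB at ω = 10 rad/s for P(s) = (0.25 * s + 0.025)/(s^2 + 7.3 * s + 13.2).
Substitute s = j*10: P(j10) = 0.014019 - 0.0170117j.
|P(j10)| = sqrt(Re² + Im²) = 0.02204.
20*log₁₀(0.02204) = -33.13 dB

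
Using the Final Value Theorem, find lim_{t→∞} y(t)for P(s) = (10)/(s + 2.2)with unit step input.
FVT: lim_{t→∞} y(t) = lim_{s→0} s*Y(s) where Y(s) = P(s)/s.
= lim_{s→0} P(s) = P(0) = num(0)/den(0) = 10/2.2 = 4.545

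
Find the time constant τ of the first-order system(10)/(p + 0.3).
First-order system: τ = -1/pole. Pole = -0.3. τ = -1/(-0.3) = 3.333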